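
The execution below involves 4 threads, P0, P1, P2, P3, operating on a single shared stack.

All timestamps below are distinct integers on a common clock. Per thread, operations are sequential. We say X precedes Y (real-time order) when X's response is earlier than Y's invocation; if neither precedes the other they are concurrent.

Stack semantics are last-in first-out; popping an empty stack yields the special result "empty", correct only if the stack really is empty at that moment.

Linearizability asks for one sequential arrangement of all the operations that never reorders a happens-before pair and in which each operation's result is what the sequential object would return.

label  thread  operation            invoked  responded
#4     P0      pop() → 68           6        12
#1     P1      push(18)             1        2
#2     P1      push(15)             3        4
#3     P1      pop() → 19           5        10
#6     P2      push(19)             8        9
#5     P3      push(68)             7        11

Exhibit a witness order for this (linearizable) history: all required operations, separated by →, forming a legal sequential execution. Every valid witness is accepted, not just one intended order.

#1 → #2 → #5 → #4 → #6 → #3

1. #1 push(18), leaving stack <18>
2. #2 push(15), leaving stack <18,15>
3. #5 push(68), leaving stack <18,15,68>
4. #4 pop() → 68, leaving stack <18,15>
5. #6 push(19), leaving stack <18,15,19>
6. #3 pop() → 19, leaving stack <18,15>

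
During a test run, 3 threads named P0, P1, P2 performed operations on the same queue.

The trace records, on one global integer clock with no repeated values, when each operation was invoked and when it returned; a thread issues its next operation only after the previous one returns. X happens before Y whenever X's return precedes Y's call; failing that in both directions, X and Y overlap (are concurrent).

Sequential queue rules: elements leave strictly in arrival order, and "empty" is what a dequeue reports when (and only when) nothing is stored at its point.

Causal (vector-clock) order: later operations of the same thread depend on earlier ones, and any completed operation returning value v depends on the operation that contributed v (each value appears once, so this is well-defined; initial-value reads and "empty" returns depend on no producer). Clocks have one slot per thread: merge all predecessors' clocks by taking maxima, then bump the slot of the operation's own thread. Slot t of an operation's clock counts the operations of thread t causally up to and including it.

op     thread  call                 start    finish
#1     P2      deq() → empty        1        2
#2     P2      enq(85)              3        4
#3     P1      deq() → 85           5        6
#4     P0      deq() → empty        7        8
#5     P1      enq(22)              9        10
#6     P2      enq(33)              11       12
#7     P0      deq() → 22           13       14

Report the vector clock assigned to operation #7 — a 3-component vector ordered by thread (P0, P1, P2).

(2, 2, 2)

#1 (invocation 1): nothing precedes it; P2's component alone gives (0, 0, 1)
#4 (invocation 7): nothing precedes it; P0's component alone gives (1, 0, 0)
#2, invoked 3, takes VC(#1)=(0, 0, 1) under max, adds 1 for P2 → (0, 0, 2)
#6, invoked 11, takes VC(#2)=(0, 0, 2) under max, adds 1 for P2 → (0, 0, 3)
#3, invoked 5, takes VC(#2)=(0, 0, 2) under max, adds 1 for P1 → (0, 1, 2)
#5, invoked 9, takes VC(#3)=(0, 1, 2) under max, adds 1 for P1 → (0, 2, 2)
#7, invoked 13, takes VC(#4)=(1, 0, 0), VC(#5)=(0, 2, 2) under max, adds 1 for P0 → (2, 2, 2)
target: VC(#7) = (2, 2, 2)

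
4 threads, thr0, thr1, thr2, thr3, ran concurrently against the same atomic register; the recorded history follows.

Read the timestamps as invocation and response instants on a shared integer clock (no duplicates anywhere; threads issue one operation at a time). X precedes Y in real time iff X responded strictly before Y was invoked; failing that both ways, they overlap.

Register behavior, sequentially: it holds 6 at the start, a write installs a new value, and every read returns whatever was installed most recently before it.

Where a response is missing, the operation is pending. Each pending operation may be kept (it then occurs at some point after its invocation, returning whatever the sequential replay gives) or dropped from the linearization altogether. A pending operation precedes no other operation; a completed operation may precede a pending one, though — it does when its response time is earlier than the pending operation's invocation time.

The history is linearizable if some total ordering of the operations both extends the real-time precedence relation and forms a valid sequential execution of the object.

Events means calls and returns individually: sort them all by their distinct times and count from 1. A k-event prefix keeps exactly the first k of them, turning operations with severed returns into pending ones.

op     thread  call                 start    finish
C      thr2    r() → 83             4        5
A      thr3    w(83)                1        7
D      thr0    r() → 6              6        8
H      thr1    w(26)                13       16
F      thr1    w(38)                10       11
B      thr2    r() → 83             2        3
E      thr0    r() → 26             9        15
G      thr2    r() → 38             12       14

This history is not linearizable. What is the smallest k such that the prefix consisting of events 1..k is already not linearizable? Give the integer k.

8

events 1..7 are still linearizable — one witness is A, B, C:
1. A w(83), leaving value 83
2. B r() → 83, leaving value 83
3. C r() → 83, leaving value 83
event 8 — D's response, time 8 — after it, nothing linearizes
take A, B, C, D: step 4 already fails, because D r() → 6 cannot occur there
take B, A, C, D: step 1 already fails, because B r() → 83 cannot occur there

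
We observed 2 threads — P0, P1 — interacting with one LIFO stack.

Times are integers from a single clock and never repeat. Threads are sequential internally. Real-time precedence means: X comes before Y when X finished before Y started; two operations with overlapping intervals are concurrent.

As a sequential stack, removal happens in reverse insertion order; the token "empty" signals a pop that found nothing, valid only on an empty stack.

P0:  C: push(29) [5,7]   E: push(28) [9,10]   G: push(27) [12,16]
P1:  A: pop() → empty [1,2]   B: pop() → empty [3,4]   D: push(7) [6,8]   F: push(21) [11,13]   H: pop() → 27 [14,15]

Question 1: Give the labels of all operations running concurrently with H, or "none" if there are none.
Answer: G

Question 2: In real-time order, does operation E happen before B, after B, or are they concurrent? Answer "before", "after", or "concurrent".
Answer: after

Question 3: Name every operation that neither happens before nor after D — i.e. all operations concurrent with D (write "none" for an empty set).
Answer: C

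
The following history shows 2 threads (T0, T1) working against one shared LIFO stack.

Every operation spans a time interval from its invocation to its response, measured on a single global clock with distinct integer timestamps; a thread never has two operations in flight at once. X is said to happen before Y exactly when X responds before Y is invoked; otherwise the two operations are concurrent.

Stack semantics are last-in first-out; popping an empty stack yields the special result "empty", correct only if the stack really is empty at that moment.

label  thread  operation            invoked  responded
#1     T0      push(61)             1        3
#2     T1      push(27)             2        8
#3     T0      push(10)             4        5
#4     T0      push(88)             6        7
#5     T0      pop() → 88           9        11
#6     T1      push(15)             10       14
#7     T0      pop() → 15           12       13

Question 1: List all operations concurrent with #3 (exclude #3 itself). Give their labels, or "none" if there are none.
#2

overlap test against #3 [4,5]: concurrent iff the interval meets 4..5
#1 [1,3]: before
#2 [2,8]: concurrent
#4 [6,7]: after
#5 [9,11]: after
#6 [10,14]: after
#7 [12,13]: after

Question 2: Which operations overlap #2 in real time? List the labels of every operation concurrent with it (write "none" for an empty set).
#1, #3, #4

concurrent with #2 ([2,8]): every op whose interval crosses 2..8
#1 [1,3]: concurrent
#3 [4,5]: concurrent
#4 [6,7]: concurrent
#5 [9,11]: after
#6 [10,14]: after
#7 [12,13]: after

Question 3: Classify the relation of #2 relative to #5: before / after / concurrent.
before

#2 spans [2,8], #5 spans [9,11]
resp(#2)=8 < inv(#5)=9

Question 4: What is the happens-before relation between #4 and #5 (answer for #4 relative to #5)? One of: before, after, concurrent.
before

#4 spans [6,7], #5 spans [9,11]
resp(#4)=7 < inv(#5)=9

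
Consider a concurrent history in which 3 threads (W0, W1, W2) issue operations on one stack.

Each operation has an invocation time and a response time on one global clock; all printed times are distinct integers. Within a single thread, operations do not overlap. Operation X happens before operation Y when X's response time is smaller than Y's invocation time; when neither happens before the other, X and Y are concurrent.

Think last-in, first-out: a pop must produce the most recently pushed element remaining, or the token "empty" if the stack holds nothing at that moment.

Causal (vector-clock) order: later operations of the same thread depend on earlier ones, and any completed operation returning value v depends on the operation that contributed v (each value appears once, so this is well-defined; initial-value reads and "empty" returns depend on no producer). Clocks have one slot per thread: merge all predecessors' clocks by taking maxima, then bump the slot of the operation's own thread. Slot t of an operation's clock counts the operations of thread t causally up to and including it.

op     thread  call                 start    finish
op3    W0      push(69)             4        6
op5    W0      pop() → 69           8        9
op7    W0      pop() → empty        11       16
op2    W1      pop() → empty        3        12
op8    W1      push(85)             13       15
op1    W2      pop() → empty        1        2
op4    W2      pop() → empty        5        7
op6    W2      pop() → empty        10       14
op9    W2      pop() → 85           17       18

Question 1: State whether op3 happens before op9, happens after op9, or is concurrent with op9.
Answer: before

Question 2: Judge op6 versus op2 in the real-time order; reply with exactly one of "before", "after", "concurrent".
Answer: concurrent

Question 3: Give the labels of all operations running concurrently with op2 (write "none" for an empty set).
Answer: op3, op4, op5, op6, op7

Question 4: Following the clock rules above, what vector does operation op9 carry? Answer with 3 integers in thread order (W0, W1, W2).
Answer: (0, 2, 4)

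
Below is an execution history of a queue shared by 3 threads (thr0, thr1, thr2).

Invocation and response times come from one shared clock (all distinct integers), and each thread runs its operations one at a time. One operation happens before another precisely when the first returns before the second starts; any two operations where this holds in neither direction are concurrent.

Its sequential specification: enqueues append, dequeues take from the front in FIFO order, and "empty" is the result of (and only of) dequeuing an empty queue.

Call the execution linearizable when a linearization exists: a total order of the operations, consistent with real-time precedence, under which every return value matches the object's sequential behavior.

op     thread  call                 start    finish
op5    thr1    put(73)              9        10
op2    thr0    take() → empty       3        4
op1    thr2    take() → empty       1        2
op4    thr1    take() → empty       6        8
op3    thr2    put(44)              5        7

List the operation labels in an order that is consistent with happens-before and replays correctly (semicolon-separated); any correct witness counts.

after step 1 (op1 take() → empty): queue <>
after step 2 (op2 take() → empty): queue <>
after step 3 (op4 take() → empty): queue <>
after step 4 (op3 put(44)): queue <44>
after step 5 (op5 put(73)): queue <44,73>

op1; op2; op4; op3; op5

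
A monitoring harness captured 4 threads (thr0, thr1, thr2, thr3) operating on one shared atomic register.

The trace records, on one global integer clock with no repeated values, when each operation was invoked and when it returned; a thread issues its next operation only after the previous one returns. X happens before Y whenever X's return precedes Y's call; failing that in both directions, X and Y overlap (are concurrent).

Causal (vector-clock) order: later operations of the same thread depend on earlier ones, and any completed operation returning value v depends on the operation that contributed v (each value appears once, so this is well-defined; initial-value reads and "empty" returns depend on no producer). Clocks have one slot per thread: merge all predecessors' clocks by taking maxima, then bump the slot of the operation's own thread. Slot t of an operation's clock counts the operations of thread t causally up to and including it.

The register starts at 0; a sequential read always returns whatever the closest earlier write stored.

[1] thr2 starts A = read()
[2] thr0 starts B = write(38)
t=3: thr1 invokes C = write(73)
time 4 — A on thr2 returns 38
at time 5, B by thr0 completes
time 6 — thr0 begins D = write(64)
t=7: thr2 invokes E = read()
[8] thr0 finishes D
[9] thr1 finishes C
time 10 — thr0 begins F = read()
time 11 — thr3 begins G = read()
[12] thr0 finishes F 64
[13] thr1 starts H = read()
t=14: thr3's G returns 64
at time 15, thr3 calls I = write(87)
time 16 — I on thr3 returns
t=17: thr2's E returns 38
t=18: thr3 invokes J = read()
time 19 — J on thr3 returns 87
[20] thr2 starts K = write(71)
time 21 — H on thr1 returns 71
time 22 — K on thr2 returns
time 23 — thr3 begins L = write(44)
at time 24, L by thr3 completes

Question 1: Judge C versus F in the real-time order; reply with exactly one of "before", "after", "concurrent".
before

C spans [3,9], F spans [10,12]
resp(C)=9 < inv(F)=10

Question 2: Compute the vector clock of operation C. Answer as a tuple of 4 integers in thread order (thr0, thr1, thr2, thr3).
(0, 1, 0, 0)

C (invocation 3): nothing precedes it; thr1's component alone gives (0, 1, 0, 0)
B (invocation 2): nothing precedes it; thr0's component alone gives (1, 0, 0, 0)
merge at A (invoked 1): VC(B)=(1, 0, 0, 0), own-thread bump on thr2 → (1, 0, 1, 0)
merge at D (invoked 6): VC(B)=(1, 0, 0, 0), own-thread bump on thr0 → (2, 0, 0, 0)
merge at E (invoked 7): VC(A)=(1, 0, 1, 0), VC(B)=(1, 0, 0, 0), own-thread bump on thr2 → (1, 0, 2, 0)
merge at G (invoked 11): VC(D)=(2, 0, 0, 0), own-thread bump on thr3 → (2, 0, 0, 1)
merge at F (invoked 10): VC(D)=(2, 0, 0, 0), own-thread bump on thr0 → (3, 0, 0, 0)
merge at K (invoked 20): VC(E)=(1, 0, 2, 0), own-thread bump on thr2 → (1, 0, 3, 0)
merge at I (invoked 15): VC(G)=(2, 0, 0, 1), own-thread bump on thr3 → (2, 0, 0, 2)
merge at J (invoked 18): VC(I)=(2, 0, 0, 2), own-thread bump on thr3 → (2, 0, 0, 3)
merge at H (invoked 13): VC(C)=(0, 1, 0, 0), VC(K)=(1, 0, 3, 0), own-thread bump on thr1 → (1, 2, 3, 0)
merge at L (invoked 23): VC(J)=(2, 0, 0, 3), own-thread bump on thr3 → (2, 0, 0, 4)
target: VC(C) = (0, 1, 0, 0)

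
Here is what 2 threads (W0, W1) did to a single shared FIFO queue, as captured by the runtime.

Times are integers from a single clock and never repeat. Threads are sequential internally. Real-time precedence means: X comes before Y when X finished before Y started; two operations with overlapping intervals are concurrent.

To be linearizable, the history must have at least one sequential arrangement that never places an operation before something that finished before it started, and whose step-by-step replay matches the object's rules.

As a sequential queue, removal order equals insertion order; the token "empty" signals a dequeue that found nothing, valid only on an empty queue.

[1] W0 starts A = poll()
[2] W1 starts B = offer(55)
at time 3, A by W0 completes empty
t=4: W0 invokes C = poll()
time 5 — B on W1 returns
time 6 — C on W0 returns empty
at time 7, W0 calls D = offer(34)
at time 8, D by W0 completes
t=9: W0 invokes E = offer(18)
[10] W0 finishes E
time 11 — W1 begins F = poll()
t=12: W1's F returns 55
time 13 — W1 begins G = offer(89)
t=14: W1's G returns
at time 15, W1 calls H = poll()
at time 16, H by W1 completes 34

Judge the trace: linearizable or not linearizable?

one valid linearization: A, C, B, D, E, F, G, H
1. A poll() → empty, leaving queue <>
2. C poll() → empty, leaving queue <>
3. B offer(55), leaving queue <55>
4. D offer(34), leaving queue <55,34>
5. E offer(18), leaving queue <55,34,18>
6. F poll() → 55, leaving queue <34,18>
7. G offer(89), leaving queue <34,18,89>
8. H poll() → 34, leaving queue <18,89>

linearizable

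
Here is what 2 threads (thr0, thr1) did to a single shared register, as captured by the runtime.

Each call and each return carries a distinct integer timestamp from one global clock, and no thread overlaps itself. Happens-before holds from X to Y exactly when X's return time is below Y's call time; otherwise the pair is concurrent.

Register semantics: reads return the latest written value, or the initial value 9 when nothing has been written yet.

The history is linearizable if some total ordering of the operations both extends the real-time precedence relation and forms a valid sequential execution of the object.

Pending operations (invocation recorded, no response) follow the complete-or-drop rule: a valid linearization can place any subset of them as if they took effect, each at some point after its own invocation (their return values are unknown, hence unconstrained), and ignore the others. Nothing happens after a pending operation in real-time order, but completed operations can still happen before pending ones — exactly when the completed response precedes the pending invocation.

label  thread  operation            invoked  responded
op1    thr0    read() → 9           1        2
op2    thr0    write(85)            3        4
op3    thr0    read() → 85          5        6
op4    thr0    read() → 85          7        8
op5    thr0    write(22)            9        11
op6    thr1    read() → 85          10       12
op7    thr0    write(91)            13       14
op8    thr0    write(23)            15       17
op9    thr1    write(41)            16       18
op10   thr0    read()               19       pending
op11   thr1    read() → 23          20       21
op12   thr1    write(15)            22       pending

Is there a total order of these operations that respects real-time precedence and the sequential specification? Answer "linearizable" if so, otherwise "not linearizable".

witness order: op1, op2, op3, op4, op6, op5, op7, op9, op8, op10, op11
after step 1 (op1 read() → 9): value 9
after step 2 (op2 write(85)): value 85
after step 3 (op3 read() → 85): value 85
after step 4 (op4 read() → 85): value 85
after step 5 (op6 read() → 85): value 85
after step 6 (op5 write(22)): value 22
after step 7 (op7 write(91)): value 91
after step 8 (op9 write(41)): value 41
after step 9 (op8 write(23)): value 23
after step 10 (op10 read() (pending, included)): value 23
after step 11 (op11 read() → 23): value 23

linearizable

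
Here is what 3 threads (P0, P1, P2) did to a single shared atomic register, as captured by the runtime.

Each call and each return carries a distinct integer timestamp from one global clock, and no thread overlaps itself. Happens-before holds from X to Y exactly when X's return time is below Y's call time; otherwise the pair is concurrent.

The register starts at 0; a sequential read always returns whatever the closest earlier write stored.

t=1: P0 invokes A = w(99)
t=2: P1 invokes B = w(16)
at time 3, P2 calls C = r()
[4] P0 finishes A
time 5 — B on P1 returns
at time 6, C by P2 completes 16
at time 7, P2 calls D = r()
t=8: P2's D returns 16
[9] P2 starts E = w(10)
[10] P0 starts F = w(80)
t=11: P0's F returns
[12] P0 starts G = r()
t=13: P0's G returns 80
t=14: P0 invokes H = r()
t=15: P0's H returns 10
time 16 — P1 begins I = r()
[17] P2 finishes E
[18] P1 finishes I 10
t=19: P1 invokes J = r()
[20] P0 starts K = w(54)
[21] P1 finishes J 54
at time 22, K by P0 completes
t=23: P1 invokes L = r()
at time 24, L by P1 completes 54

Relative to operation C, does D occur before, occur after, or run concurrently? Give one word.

after

D spans [7,8], C spans [3,6]
resp(C)=6 < inv(D)=7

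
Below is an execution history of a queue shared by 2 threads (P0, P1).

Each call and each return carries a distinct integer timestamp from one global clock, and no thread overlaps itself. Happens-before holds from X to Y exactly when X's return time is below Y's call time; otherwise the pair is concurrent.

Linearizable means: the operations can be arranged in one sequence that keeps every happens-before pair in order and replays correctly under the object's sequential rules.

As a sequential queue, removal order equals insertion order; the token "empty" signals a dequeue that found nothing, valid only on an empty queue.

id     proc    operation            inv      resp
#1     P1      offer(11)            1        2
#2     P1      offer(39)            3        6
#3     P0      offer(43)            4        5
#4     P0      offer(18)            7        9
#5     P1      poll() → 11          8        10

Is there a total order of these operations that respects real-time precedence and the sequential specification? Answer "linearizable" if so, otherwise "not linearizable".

linearizable

a witness: #1, #2, #3, #4, #5
after step 1 (#1 offer(11)): queue <11>
after step 2 (#2 offer(39)): queue <11,39>
after step 3 (#3 offer(43)): queue <11,39,43>
after step 4 (#4 offer(18)): queue <11,39,43,18>
after step 5 (#5 poll() → 11): queue <39,43,18>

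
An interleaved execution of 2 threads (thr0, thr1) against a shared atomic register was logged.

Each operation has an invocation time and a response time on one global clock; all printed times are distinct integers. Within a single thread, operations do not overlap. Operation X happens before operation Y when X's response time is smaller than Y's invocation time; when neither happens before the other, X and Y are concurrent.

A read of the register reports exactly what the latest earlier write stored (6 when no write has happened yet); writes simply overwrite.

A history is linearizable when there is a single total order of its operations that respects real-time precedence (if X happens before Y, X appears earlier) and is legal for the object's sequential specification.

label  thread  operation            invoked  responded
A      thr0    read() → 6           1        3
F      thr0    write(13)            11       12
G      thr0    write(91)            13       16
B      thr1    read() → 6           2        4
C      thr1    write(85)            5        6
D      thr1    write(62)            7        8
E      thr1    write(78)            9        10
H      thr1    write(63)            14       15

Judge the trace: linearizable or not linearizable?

a witness: A, B, C, D, E, F, G, H
1. A read() → 6, leaving value 6
2. B read() → 6, leaving value 6
3. C write(85), leaving value 85
4. D write(62), leaving value 62
5. E write(78), leaving value 78
6. F write(13), leaving value 13
7. G write(91), leaving value 91
8. H write(63), leaving value 63

linearizable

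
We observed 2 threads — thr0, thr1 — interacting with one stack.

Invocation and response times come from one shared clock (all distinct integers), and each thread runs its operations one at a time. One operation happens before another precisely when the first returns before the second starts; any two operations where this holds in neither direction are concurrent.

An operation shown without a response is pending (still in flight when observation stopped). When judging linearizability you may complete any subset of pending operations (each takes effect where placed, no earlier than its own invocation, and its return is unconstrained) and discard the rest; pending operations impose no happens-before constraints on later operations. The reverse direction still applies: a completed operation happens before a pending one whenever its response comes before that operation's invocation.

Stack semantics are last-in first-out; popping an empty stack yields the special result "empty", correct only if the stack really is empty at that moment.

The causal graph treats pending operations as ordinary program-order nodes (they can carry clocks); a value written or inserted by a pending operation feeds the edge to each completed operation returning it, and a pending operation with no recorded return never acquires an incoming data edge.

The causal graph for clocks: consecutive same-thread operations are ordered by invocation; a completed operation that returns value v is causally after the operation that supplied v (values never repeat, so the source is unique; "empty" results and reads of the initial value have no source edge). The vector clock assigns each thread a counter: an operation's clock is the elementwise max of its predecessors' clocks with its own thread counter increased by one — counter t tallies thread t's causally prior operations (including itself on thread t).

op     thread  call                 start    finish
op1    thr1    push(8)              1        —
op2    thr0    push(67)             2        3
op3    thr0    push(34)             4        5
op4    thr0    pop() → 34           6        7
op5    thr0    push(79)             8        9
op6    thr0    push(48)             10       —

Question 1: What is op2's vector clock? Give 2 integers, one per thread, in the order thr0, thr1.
invoked at 1, op1 has no predecessors; its own thr1 bump gives (0, 1)
invoked at 2, op2 has no predecessors; its own thr0 bump gives (1, 0)
invoked at 4, op3 merges VC(op2)=(1, 0) and bumps thr0's slot → (2, 0)
invoked at 6, op4 merges VC(op3)=(2, 0) and bumps thr0's slot → (3, 0)
invoked at 8, op5 merges VC(op4)=(3, 0) and bumps thr0's slot → (4, 0)
invoked at 10, op6 merges VC(op5)=(4, 0) and bumps thr0's slot → (5, 0)
target: VC(op2) = (1, 0)

(1, 0)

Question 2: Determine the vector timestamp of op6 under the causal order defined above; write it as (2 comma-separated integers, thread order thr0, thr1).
op1 (invocation 1): nothing precedes it; thr1's component alone gives (0, 1)
op2 (invocation 2): nothing precedes it; thr0's component alone gives (1, 0)
op3 (invocation 4): componentwise max over VC(op2)=(1, 0), +1 at thr0, giving (2, 0)
op4 (invocation 6): componentwise max over VC(op3)=(2, 0), +1 at thr0, giving (3, 0)
op5 (invocation 8): componentwise max over VC(op4)=(3, 0), +1 at thr0, giving (4, 0)
op6 (invocation 10): componentwise max over VC(op5)=(4, 0), +1 at thr0, giving (5, 0)
target: VC(op6) = (5, 0)

(5, 0)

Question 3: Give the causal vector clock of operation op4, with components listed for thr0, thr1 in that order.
no predecessors for op1 (invoked 1): thr1 increments from zero → (0, 1)
no predecessors for op2 (invoked 2): thr0 increments from zero → (1, 0)
VC(op3, invoked at 4): max of VC(op2)=(1, 0), then +1 on thread thr0 → (2, 0)
VC(op4, invoked at 6): max of VC(op3)=(2, 0), then +1 on thread thr0 → (3, 0)
VC(op5, invoked at 8): max of VC(op4)=(3, 0), then +1 on thread thr0 → (4, 0)
VC(op6, invoked at 10): max of VC(op5)=(4, 0), then +1 on thread thr0 → (5, 0)
target: VC(op4) = (3, 0)

(3, 0)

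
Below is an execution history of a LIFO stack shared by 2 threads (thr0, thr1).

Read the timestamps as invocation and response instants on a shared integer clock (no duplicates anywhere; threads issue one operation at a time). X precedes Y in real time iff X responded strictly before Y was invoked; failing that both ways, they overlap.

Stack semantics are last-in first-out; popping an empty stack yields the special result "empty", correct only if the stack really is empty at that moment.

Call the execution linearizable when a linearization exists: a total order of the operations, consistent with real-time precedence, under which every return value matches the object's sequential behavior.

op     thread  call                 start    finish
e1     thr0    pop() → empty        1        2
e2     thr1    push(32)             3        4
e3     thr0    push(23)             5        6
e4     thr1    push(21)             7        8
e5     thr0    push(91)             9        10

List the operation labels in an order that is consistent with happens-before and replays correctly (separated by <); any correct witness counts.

step 1: e1 pop() → empty — stack <>
step 2: e2 push(32) — stack <32>
step 3: e3 push(23) — stack <32,23>
step 4: e4 push(21) — stack <32,23,21>
step 5: e5 push(91) — stack <32,23,21,91>

e1 < e2 < e3 < e4 < e5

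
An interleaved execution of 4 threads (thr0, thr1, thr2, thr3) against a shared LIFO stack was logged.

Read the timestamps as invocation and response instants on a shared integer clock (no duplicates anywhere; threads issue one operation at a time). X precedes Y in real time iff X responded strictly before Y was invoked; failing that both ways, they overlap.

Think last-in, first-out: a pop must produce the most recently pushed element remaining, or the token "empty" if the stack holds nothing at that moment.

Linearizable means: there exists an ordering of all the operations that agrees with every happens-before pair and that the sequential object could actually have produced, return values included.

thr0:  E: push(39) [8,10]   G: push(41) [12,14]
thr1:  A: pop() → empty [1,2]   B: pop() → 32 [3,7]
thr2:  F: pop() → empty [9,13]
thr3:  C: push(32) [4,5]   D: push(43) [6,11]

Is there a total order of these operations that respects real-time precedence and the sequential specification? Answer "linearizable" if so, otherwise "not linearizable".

one valid linearization: A, C, B, F, D, E, G
1. A pop() → empty, leaving stack <>
2. C push(32), leaving stack <32>
3. B pop() → 32, leaving stack <>
4. F pop() → empty, leaving stack <>
5. D push(43), leaving stack <43>
6. E push(39), leaving stack <43,39>
7. G push(41), leaving stack <43,39,41>

linearizable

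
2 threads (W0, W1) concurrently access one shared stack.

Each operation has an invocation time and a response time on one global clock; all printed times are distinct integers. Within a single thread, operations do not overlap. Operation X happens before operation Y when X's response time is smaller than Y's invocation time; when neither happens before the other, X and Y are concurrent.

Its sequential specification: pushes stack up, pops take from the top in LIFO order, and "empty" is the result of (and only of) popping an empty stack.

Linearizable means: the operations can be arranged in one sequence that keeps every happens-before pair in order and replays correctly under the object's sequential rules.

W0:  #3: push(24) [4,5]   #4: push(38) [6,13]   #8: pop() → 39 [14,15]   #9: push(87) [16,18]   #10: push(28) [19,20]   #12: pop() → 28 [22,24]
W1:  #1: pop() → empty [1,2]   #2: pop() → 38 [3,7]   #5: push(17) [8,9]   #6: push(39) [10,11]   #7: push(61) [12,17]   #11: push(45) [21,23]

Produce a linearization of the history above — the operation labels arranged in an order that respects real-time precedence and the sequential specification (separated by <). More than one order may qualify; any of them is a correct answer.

1. #1 pop() → empty, leaving stack <>
2. #3 push(24), leaving stack <24>
3. #4 push(38), leaving stack <24,38>
4. #2 pop() → 38, leaving stack <24>
5. #5 push(17), leaving stack <24,17>
6. #6 push(39), leaving stack <24,17,39>
7. #8 pop() → 39, leaving stack <24,17>
8. #7 push(61), leaving stack <24,17,61>
9. #9 push(87), leaving stack <24,17,61,87>
10. #10 push(28), leaving stack <24,17,61,87,28>
11. #12 pop() → 28, leaving stack <24,17,61,87>
12. #11 push(45), leaving stack <24,17,61,87,45>

#1 < #3 < #4 < #2 < #5 < #6 < #8 < #7 < #9 < #10 < #12 < #11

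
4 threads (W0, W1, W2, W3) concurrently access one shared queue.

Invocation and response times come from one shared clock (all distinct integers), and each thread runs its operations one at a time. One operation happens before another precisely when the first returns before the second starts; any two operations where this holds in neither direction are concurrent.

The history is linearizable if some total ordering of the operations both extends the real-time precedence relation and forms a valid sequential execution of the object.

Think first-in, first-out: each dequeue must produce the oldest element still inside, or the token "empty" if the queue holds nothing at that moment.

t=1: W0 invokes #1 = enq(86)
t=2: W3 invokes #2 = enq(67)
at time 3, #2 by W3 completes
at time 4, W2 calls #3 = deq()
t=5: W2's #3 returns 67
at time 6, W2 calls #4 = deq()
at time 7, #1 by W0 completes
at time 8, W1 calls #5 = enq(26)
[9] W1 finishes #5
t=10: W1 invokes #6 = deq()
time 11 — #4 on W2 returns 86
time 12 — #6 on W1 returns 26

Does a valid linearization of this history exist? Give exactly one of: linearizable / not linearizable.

linearizable

one valid linearization: #2, #1, #3, #4, #5, #6
step 1: #2 enq(67) — queue <67>
step 2: #1 enq(86) — queue <67,86>
step 3: #3 deq() → 67 — queue <86>
step 4: #4 deq() → 86 — queue <>
step 5: #5 enq(26) — queue <26>
step 6: #6 deq() → 26 — queue <>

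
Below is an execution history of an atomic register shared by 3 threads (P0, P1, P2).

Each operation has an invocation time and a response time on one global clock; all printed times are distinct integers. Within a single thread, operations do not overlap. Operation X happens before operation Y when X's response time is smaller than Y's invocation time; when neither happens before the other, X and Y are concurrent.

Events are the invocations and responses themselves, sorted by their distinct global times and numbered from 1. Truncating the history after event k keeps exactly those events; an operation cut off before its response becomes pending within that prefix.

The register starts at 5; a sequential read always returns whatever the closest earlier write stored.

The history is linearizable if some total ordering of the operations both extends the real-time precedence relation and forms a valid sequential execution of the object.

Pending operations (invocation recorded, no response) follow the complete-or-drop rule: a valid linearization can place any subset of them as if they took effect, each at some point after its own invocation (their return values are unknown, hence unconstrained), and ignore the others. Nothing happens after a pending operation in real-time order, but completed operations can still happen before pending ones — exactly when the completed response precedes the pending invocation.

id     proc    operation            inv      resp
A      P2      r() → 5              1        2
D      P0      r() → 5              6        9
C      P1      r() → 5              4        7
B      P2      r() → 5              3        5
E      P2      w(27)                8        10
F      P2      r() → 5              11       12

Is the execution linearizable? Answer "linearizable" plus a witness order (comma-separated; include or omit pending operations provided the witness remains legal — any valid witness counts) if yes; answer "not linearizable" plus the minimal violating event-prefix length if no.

cut after 11 events: linearizable; cut after 12 events (F responds, time 12): not linearizable
the 6 completed operations admit 5 real-time orders; each fails the atomic register replay
one such order, A, B, C, D, E, F, breaks at step 6 where F r() → 5 is illegal
one such order, A, B, C, E, D, F, breaks at step 5 where D r() → 5 is illegal

not linearizable — minimal violating prefix: 12 events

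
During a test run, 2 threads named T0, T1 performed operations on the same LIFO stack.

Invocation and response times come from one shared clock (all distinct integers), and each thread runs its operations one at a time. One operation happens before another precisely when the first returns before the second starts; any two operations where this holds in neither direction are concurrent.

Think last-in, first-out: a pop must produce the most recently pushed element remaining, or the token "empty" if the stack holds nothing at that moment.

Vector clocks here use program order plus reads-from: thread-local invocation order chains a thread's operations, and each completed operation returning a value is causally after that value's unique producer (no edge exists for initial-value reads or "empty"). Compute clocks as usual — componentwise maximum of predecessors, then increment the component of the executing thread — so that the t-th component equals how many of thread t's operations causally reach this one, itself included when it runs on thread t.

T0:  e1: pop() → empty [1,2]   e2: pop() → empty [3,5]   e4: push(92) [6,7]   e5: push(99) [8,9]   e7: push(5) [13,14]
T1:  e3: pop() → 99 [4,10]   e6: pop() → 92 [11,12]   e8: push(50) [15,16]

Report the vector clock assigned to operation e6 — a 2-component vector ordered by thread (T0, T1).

invoked at 1, e1 has no predecessors; its own T0 bump gives (1, 0)
from VC(e1)=(1, 0), e2 (invoked 3) maxes components and bumps T0 → (2, 0)
from VC(e2)=(2, 0), e4 (invoked 6) maxes components and bumps T0 → (3, 0)
from VC(e4)=(3, 0), e5 (invoked 8) maxes components and bumps T0 → (4, 0)
from VC(e5)=(4, 0), e3 (invoked 4) maxes components and bumps T1 → (4, 1)
from VC(e5)=(4, 0), e7 (invoked 13) maxes components and bumps T0 → (5, 0)
from VC(e3)=(4, 1), VC(e4)=(3, 0), e6 (invoked 11) maxes components and bumps T1 → (4, 2)
from VC(e6)=(4, 2), e8 (invoked 15) maxes components and bumps T1 → (4, 3)
target: VC(e6) = (4, 2)

(4, 2)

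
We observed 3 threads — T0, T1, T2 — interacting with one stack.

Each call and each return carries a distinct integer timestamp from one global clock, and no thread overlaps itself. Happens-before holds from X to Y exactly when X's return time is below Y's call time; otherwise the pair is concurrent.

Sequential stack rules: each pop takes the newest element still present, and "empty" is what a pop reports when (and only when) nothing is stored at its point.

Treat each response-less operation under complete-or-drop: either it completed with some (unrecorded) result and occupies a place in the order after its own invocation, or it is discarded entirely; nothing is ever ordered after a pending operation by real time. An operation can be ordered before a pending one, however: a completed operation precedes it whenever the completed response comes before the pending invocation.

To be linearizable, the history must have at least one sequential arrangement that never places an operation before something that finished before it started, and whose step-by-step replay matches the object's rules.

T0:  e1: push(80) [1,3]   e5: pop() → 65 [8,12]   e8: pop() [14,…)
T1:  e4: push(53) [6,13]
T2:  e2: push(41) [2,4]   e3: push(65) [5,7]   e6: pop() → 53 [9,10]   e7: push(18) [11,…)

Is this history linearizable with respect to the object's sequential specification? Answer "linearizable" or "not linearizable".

linearizable

one valid linearization: e1, e2, e3, e4, e6, e5
1. e1 push(80), leaving stack <80>
2. e2 push(41), leaving stack <80,41>
3. e3 push(65), leaving stack <80,41,65>
4. e4 push(53), leaving stack <80,41,65,53>
5. e6 pop() → 53, leaving stack <80,41,65>
6. e5 pop() → 65, leaving stack <80,41>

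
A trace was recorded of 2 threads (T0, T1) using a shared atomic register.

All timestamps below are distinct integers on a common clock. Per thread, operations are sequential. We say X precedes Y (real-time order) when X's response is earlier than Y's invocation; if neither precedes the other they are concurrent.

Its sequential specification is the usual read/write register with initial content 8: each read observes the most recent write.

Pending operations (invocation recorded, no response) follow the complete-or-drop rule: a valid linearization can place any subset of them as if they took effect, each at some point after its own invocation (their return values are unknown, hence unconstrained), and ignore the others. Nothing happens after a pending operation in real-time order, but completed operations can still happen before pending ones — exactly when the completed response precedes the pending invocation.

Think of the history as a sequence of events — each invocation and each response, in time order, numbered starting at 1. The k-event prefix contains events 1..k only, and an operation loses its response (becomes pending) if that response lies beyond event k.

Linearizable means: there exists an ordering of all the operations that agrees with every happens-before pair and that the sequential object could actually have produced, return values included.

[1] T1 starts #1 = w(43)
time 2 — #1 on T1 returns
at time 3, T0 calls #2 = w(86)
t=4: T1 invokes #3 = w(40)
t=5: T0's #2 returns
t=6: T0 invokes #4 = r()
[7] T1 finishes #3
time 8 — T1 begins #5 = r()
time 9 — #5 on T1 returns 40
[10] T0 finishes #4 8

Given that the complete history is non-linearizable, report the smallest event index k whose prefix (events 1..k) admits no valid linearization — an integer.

one valid order for events 1..9 is #1, #2, #3, #4, #5:
1. #1 w(43), leaving value 43
2. #2 w(86), leaving value 86
3. #3 w(40), leaving value 40
4. #4 r() (pending, included), leaving value 40
5. #5 r() → 40, leaving value 40
adding event 10 (#4 responds at 10) leaves no legal real-time order
for example #1, #2, #3, #4, #5 fails at step 4: #4 r() → 8 is not legal there
for example #1, #2, #3, #5, #4 fails at step 5: #4 r() → 8 is not legal there

10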